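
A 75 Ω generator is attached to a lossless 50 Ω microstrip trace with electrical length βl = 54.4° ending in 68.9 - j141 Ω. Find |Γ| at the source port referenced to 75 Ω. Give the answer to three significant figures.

tan(βl) = 1.4
Z_in = Z_0·(Z_L + jZ_0·tanβl)/(Z_0 + jZ_L·tanβl) = 7.24 − j17.2 Ω
Γ_s = (Z_in − Z_s)/(Z_in + Z_s) = (-67.8 − j17.2)/(82.2 − j17.2), |Γ_s| = 0.832

|Γ| ≈ 0.832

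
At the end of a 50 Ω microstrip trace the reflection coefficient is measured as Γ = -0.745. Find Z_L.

Z_L ≈ 7.31 Ω

Z_L = Z_0·(1 + Γ)/(1 − Γ) = 50·(0.255)/(1.75)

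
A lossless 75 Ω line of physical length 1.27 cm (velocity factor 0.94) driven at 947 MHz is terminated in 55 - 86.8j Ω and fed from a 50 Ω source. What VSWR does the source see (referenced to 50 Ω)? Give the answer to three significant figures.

VSWR ≈ 3.74

λ = v/f = 0.94·c / 947 MHz = 0.298 m
βl = 2π·l/λ = 2π × 0.0426 = 15.4°
tan(βl) = 0.275
Z_in = Z_0·(Z_L + jZ_0·tanβl)/(Z_0 + jZ_L·tanβl) = 33.3 − j55.3 Ω
Γ_s = (Z_in − Z_s)/(Z_in + Z_s) = (-16.7 − j55.3)/(83.3 − j55.3), |Γ_s| = 0.578
VSWR = (1 + |Γ_s|)/(1 − |Γ_s|)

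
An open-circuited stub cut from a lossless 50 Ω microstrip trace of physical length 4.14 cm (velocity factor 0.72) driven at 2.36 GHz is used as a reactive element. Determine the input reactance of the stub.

X_in ≈ 162 Ω (inductive)

λ = v/f = 0.72·c / 2.36 GHz = 0.0915 m
βl = 2π·l/λ = 2π × 0.452 = 163°
tan(βl) = -0.309
For an open-circuited stub, Z_in = −jZ_0·cot(βl) = −jZ_0/tan(βl)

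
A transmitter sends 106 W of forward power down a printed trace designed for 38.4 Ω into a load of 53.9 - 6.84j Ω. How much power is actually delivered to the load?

|Γ| = |(15.5 − j6.84)/(92.3 − j6.84)| = 0.183
|Γ|² = 0.0335
P_refl = |Γ|²·P_inc = 3.55 W, P_del = (1 − |Γ|²)·P_inc = 102 W

P_delivered ≈ 102 W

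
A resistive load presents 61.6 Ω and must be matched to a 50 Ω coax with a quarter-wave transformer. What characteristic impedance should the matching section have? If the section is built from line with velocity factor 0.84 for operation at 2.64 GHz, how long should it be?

Z_qwt = √(Z_0·R_L) = √(50 × 61.6) = √3080
λ = 0.84·c/f = 0.0955 m, so l = λ/4 = 0.0239 m

Z_qwt ≈ 55.5 Ω; length ≈ 2.39 cm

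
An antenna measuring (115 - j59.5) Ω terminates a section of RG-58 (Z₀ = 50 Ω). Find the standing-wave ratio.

Γ = (Z_L − Z_0)/(Z_L + Z_0) = (65 − j59.5)/(165 − j59.5)
|Γ| = 88.1/175 = 0.502
VSWR = (1 + |Γ|)/(1 − |Γ|) = 1.5/0.498

VSWR ≈ 3.02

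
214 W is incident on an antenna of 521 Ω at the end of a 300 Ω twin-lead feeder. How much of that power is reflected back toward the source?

Γ = (521 − 300)/(521 + 300) = 0.269
|Γ|² = 0.0725
P_refl = |Γ|²·P_inc = 15.5 W, P_del = (1 − |Γ|²)·P_inc = 198 W

P_reflected ≈ 15.5 W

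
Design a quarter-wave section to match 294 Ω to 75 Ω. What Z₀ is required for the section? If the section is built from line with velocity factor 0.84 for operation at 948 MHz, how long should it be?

Z_qwt ≈ 148 Ω; length ≈ 6.65 cm

Z_qwt = √(Z_0·R_L) = √(75 × 294) = √22050
λ = 0.84·c/f = 0.266 m, so l = λ/4 = 0.0665 m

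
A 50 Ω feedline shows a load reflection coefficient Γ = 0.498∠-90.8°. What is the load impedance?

Z_L ≈ 29.8 − j39.5 Ω

Z_L = Z_0·(1 + Γ)/(1 − Γ) = 50·(0.993 − j0.498)/(1.01 + j0.498)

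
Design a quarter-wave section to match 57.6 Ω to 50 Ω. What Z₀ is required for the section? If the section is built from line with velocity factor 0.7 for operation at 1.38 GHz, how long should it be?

Z_qwt = √(Z_0·R_L) = √(50 × 57.6) = √2880
λ = 0.7·c/f = 0.152 m, so l = λ/4 = 0.038 m

Z_qwt ≈ 53.7 Ω; length ≈ 3.8 cm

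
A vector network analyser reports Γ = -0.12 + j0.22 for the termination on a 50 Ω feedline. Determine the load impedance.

Z_L = Z_0·(1 + Γ)/(1 − Γ) = 50·(0.88 + j0.22)/(1.12 − j0.22)

Z_L ≈ 36 + j16.9 Ω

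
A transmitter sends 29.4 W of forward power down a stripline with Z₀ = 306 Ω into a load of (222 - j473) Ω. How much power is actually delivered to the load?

P_delivered ≈ 15.9 W

|Γ| = |(-84 − j473)/(528 − j473)| = 0.678
|Γ|² = 0.459
P_refl = |Γ|²·P_inc = 13.5 W, P_del = (1 − |Γ|²)·P_inc = 15.9 W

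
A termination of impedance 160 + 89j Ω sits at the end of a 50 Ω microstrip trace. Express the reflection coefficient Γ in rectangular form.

Γ = (Z_L − Z_0)/(Z_L + Z_0) = (110 + j89)/(210 + j89)

Γ ≈ 0.596 + j0.171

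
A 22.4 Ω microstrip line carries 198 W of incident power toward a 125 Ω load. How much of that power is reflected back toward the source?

P_reflected ≈ 95.9 W

Γ = (125 − 22.4)/(125 + 22.4) = 0.696
|Γ|² = 0.485
P_refl = |Γ|²·P_inc = 95.9 W, P_del = (1 − |Γ|²)·P_inc = 102 W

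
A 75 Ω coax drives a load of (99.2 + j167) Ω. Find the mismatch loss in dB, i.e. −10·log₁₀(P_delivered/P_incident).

Γ = (24.2 + j167)/(174.2 + j167), |Γ| = 0.699
|Γ|² = 0.489, so P_del/P_inc = 1 − |Γ|² = 0.511
ML = −10·log₁₀(1 − |Γ|²)

mismatch loss ≈ 2.92 dB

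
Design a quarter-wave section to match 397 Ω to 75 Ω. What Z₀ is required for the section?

Z_qwt ≈ 173 Ω

Z_qwt = √(Z_0·R_L) = √(75 × 397) = √29780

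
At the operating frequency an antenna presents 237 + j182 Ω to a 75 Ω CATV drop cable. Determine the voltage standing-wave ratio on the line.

VSWR ≈ 5.15

Γ = (Z_L − Z_0)/(Z_L + Z_0) = (162 + j182)/(312 + j182)
|Γ| = 244/361 = 0.675
VSWR = (1 + |Γ|)/(1 − |Γ|) = 1.67/0.325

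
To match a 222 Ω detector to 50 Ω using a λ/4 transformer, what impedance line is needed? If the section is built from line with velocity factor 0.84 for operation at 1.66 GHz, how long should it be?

Z_qwt ≈ 105 Ω; length ≈ 3.8 cm

Z_qwt = √(Z_0·R_L) = √(50 × 222) = √11100
λ = 0.84·c/f = 0.152 m, so l = λ/4 = 0.038 m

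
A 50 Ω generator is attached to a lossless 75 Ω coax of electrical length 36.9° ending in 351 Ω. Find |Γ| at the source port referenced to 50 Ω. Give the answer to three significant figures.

|Γ| ≈ 0.699

tan(βl) = 0.751
Z_in = Z_0·(Z_L + jZ_0·tanβl)/(Z_0 + jZ_L·tanβl) = 41.1 − j88.2 Ω
Γ_s = (Z_in − Z_s)/(Z_in + Z_s) = (-8.88 − j88.2)/(91.1 − j88.2), |Γ_s| = 0.699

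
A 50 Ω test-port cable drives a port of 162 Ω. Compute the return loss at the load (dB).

Γ = (162 − 50)/(162 + 50) = 0.528
RL = −20·log₁₀|Γ| = −20·log₁₀(0.528)

RL ≈ 5.54 dB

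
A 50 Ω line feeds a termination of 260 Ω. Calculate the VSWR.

Γ = (260 − 50)/(260 + 50) = 0.677
VSWR = (1 + 0.677)/(1 − 0.677)

VSWR ≈ 5.2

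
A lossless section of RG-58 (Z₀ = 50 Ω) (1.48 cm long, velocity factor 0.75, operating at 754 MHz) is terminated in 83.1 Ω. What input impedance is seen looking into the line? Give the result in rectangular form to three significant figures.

Z_in ≈ 71.3 − j22.1 Ω

λ = v/f = 0.75·c / 754 MHz = 0.298 m
βl = 2π·l/λ = 2π × 0.0496 = 17.9°
tan(βl) = tan(17.9°) = 0.322
Z_in = Z_0·(Z_L + jZ_0·tanβl)/(Z_0 + jZ_L·tanβl)
     = 50·(83.1 + j16.1)/(50 + j26.8)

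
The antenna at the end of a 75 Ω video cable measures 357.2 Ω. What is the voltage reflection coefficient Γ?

Γ = 0.653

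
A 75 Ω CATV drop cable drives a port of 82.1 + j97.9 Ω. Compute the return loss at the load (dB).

Γ = (7.1 + j97.9)/(157.1 + j97.9), |Γ| = 0.53
RL = −20·log₁₀|Γ| = −20·log₁₀(0.53)

RL ≈ 5.51 dB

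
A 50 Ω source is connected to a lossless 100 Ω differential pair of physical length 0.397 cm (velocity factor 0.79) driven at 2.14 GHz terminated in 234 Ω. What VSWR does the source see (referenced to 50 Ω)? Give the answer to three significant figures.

VSWR ≈ 4.53

λ = v/f = 0.79·c / 2.14 GHz = 0.111 m
βl = 2π·l/λ = 2π × 0.0358 = 12.9°
tan(βl) = 0.229
Z_in = Z_0·(Z_L + jZ_0·tanβl)/(Z_0 + jZ_L·tanβl) = 191 − j79.7 Ω
Γ_s = (Z_in − Z_s)/(Z_in + Z_s) = (141 − j79.7)/(241 − j79.7), |Γ_s| = 0.638
VSWR = (1 + |Γ_s|)/(1 − |Γ_s|)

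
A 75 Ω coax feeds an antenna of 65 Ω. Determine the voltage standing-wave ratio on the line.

VSWR ≈ 1.15

Γ = (65 − 75)/(65 + 75) = -0.0714
VSWR = (1 + 0.0714)/(1 − 0.0714)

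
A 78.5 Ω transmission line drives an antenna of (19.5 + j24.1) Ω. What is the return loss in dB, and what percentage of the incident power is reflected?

Γ = (-59 + j24.1)/(98 + j24.1), |Γ| = 0.632
RL = −20·log₁₀(0.632) = 3.99 dB
P_refl/P_inc = |Γ|² = 0.399

RL ≈ 3.99 dB; 39.9% of incident power reflected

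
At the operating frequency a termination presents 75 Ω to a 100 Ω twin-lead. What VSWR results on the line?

VSWR ≈ 1.33

For a purely resistive load, VSWR = R_L/Z_0 or Z_0/R_L (whichever > 1) = 100/75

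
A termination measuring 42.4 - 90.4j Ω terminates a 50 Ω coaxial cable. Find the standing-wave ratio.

VSWR ≈ 5.71

Γ = (Z_L − Z_0)/(Z_L + Z_0) = (-7.6 − j90.4)/(92.4 − j90.4)
|Γ| = 90.7/129 = 0.702
VSWR = (1 + |Γ|)/(1 − |Γ|) = 1.7/0.298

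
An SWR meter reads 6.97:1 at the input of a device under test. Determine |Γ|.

|Γ| ≈ 0.749

|Γ| = (S − 1)/(S + 1) = (6.97 − 1)/(6.97 + 1) = 5.97/7.97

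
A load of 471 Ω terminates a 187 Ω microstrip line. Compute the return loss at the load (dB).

RL ≈ 7.3 dB

Γ = (471 − 187)/(471 + 187) = 0.432
RL = −20·log₁₀|Γ| = −20·log₁₀(0.432)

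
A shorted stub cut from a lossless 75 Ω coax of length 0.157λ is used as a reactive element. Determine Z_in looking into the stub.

βl = 2π × 0.157 = 56.5°
tan(βl) = 1.51
For a shorted stub, Z_in = jZ_0·tan(βl)

Z_in ≈ +j113 Ω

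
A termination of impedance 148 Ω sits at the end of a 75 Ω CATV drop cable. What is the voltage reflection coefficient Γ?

Γ = (Z_L − Z_0)/(Z_L + Z_0) = (148 − 75)/(148 + 75) = 73/223

Γ = 0.327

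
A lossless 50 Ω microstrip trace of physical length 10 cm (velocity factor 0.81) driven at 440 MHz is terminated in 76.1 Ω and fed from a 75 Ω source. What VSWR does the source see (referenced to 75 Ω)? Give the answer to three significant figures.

VSWR ≈ 2.12

λ = v/f = 0.81·c / 440 MHz = 0.552 m
βl = 2π·l/λ = 2π × 0.181 = 65.2°
tan(βl) = 2.16
Z_in = Z_0·(Z_L + jZ_0·tanβl)/(Z_0 + jZ_L·tanβl) = 36.5 − j12 Ω
Γ_s = (Z_in − Z_s)/(Z_in + Z_s) = (-38.5 − j12)/(112 − j12), |Γ_s| = 0.36
VSWR = (1 + |Γ_s|)/(1 − |Γ_s|)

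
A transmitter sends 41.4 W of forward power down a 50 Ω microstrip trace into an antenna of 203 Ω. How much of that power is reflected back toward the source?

P_reflected ≈ 15.1 W

Γ = (203 − 50)/(203 + 50) = 0.605
|Γ|² = 0.366
P_refl = |Γ|²·P_inc = 15.1 W, P_del = (1 − |Γ|²)·P_inc = 26.3 W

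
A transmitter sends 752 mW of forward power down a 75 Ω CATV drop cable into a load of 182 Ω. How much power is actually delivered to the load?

P_delivered ≈ 622 mW

Γ = (182 − 75)/(182 + 75) = 0.416
|Γ|² = 0.173
P_refl = |Γ|²·P_inc = 130 mW, P_del = (1 − |Γ|²)·P_inc = 622 mW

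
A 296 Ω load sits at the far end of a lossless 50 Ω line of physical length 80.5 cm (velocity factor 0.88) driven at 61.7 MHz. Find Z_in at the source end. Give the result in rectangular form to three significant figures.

Z_in ≈ 9.82 − j19.8 Ω

λ = v/f = 0.88·c / 61.7 MHz = 4.28 m
βl = 2π·l/λ = 2π × 0.188 = 67.7°
tan(βl) = tan(67.7°) = 2.44
Z_in = Z_0·(Z_L + jZ_0·tanβl)/(Z_0 + jZ_L·tanβl)
     = 50·(296 + j122)/(50 + j723)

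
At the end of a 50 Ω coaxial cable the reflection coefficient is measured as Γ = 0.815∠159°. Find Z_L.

Z_L = Z_0·(1 + Γ)/(1 − Γ) = 50·(0.239 + j0.292)/(1.76 − j0.292)

Z_L ≈ 5.27 + j9.17 Ω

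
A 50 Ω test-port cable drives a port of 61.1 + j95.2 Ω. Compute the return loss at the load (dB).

Γ = (11.1 + j95.2)/(111.1 + j95.2), |Γ| = 0.655
RL = −20·log₁₀|Γ| = −20·log₁₀(0.655)

RL ≈ 3.67 dB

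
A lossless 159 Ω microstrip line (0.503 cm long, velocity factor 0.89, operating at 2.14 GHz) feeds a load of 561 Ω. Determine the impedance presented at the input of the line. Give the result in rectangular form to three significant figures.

λ = v/f = 0.89·c / 2.14 GHz = 0.125 m
βl = 2π·l/λ = 2π × 0.0403 = 14.5°
tan(βl) = tan(14.5°) = 0.259
Z_in = Z_0·(Z_L + jZ_0·tanβl)/(Z_0 + jZ_L·tanβl)
     = 159·(561 + j41.2)/(159 + j145)

Z_in ≈ 326 − j257 Ω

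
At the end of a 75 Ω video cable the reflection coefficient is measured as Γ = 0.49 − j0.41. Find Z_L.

Z_L = Z_0·(1 + Γ)/(1 − Γ) = 75·(1.49 − j0.41)/(0.51 + j0.41)

Z_L ≈ 104 − j144 Ω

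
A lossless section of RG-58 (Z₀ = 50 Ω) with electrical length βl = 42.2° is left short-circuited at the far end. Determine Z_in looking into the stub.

Z_in ≈ +j45.3 Ω

tan(βl) = 0.907
For a short-circuited stub, Z_in = jZ_0·tan(βl)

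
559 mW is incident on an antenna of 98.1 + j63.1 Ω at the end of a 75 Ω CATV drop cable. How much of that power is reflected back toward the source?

P_reflected ≈ 74.4 mW

|Γ| = |(23.1 + j63.1)/(173.1 + j63.1)| = 0.365
|Γ|² = 0.133
P_refl = |Γ|²·P_inc = 74.4 mW, P_del = (1 − |Γ|²)·P_inc = 485 mW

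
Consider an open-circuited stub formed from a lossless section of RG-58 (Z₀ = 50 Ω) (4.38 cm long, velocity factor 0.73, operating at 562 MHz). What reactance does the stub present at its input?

X_in ≈ -58.6 Ω (capacitive)

λ = v/f = 0.73·c / 562 MHz = 0.39 m
βl = 2π·l/λ = 2π × 0.112 = 40.5°
tan(βl) = 0.853
For an open-circuited stub, Z_in = −jZ_0·cot(βl) = −jZ_0/tan(βl)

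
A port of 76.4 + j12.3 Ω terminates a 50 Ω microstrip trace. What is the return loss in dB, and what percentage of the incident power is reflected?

RL ≈ 12.8 dB; 5.26% of incident power reflected

Γ = (26.4 + j12.3)/(126.4 + j12.3), |Γ| = 0.229
RL = −20·log₁₀(0.229) = 12.8 dB
P_refl/P_inc = |Γ|² = 0.0526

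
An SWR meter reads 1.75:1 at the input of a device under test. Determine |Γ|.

|Γ| = (S − 1)/(S + 1) = (1.75 − 1)/(1.75 + 1) = 0.75/2.75

|Γ| ≈ 0.273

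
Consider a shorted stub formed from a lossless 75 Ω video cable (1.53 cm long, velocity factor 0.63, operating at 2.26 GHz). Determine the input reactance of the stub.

λ = v/f = 0.63·c / 2.26 GHz = 0.0836 m
βl = 2π·l/λ = 2π × 0.183 = 65.9°
tan(βl) = 2.23
For a shorted stub, Z_in = jZ_0·tan(βl)

X_in ≈ 167 Ω (inductive)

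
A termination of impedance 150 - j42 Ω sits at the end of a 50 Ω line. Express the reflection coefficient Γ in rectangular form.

Γ = (Z_L − Z_0)/(Z_L + Z_0) = (100 − j42)/(200 − j42)

Γ ≈ 0.521 − j0.101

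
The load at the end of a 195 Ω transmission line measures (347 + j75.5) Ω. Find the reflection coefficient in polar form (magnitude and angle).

Γ = (Z_L − Z_0)/(Z_L + Z_0) = (152 + j75.5)/(542 + j75.5)
|Γ| = 170/547 = 0.31

Γ ≈ 0.31 ∠ 18.5°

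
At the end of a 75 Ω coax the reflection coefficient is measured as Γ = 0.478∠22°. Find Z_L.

Z_L = Z_0·(1 + Γ)/(1 − Γ) = 75·(1.44 + j0.179)/(0.557 − j0.179)

Z_L ≈ 169 + j78.5 Ω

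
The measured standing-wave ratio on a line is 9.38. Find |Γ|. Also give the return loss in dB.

|Γ| ≈ 0.807; return loss ≈ 1.86 dB

|Γ| = (S − 1)/(S + 1) = (9.38 − 1)/(9.38 + 1) = 8.38/10.4
RL = −20·log₁₀|Γ| = −20·log₁₀(0.807)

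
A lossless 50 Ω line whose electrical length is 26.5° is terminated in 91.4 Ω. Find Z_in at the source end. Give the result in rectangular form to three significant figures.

Z_in ≈ 62.3 − j31.9 Ω

tan(βl) = tan(26.5°) = 0.499
Z_in = Z_0·(Z_L + jZ_0·tanβl)/(Z_0 + jZ_L·tanβl)
     = 50·(91.4 + j24.9)/(50 + j45.6)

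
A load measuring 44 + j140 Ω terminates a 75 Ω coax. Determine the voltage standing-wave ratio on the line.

Γ = (Z_L − Z_0)/(Z_L + Z_0) = (-31 + j140)/(119 + j140)
|Γ| = 143/184 = 0.78
VSWR = (1 + |Γ|)/(1 − |Γ|) = 1.78/0.22

VSWR ≈ 8.11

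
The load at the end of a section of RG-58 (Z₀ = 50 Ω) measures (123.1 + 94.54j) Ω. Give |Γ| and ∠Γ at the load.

Γ = (Z_L − Z_0)/(Z_L + Z_0) = (73.1 + j94.54)/(173.1 + j94.54)
|Γ| = 120/197 = 0.606

Γ ≈ 0.606 ∠ 23.6°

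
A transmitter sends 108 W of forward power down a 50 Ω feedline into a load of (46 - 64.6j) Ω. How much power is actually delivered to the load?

|Γ| = |(-4 − j64.6)/(96 − j64.6)| = 0.559
|Γ|² = 0.313
P_refl = |Γ|²·P_inc = 33.8 W, P_del = (1 − |Γ|²)·P_inc = 74.2 W

P_delivered ≈ 74.2 W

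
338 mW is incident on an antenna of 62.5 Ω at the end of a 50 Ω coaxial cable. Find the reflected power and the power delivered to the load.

Γ = (62.5 − 50)/(62.5 + 50) = 0.111
|Γ|² = 0.0123
P_refl = |Γ|²·P_inc = 4.17 mW, P_del = (1 − |Γ|²)·P_inc = 334 mW

P_reflected ≈ 4.17 mW; P_delivered ≈ 334 mW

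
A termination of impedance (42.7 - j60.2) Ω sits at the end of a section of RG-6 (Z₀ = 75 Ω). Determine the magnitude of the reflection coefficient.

|Γ| ≈ 0.517

Γ = (Z_L − Z_0)/(Z_L + Z_0) = (-32.3 − j60.2)/(117.7 − j60.2)
|Γ| = 68.3/132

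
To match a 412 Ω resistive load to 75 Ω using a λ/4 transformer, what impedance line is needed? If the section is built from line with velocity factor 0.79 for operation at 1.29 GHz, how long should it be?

Z_qwt = √(Z_0·R_L) = √(75 × 412) = √30900
λ = 0.79·c/f = 0.184 m, so l = λ/4 = 0.0459 m

Z_qwt ≈ 176 Ω; length ≈ 4.59 cm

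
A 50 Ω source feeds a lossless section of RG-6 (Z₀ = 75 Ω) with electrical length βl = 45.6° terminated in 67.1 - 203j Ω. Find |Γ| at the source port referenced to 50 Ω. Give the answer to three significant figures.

|Γ| ≈ 0.786

tan(βl) = 1.02
Z_in = Z_0·(Z_L + jZ_0·tanβl)/(Z_0 + jZ_L·tanβl) = 9.14 − j35.8 Ω
Γ_s = (Z_in − Z_s)/(Z_in + Z_s) = (-40.9 − j35.8)/(59.1 − j35.8), |Γ_s| = 0.786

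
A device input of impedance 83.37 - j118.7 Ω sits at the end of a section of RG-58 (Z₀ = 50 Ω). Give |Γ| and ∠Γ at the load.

Γ ≈ 0.691 ∠ -32.6°

Γ = (Z_L − Z_0)/(Z_L + Z_0) = (33.37 − j118.7)/(133.4 − j118.7)
|Γ| = 123/179 = 0.691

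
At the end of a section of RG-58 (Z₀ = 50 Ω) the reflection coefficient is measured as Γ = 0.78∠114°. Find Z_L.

Z_L ≈ 8.73 + j31.8 Ω

Z_L = Z_0·(1 + Γ)/(1 − Γ) = 50·(0.683 + j0.713)/(1.32 − j0.713)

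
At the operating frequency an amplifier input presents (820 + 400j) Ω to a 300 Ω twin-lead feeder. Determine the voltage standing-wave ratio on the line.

VSWR ≈ 3.46

Γ = (Z_L − Z_0)/(Z_L + Z_0) = (520 + j400)/(1120 + j400)
|Γ| = 656/1190 = 0.552
VSWR = (1 + |Γ|)/(1 − |Γ|) = 1.55/0.448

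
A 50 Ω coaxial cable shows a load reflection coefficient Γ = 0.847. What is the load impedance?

Z_L ≈ 604 Ω

Z_L = Z_0·(1 + Γ)/(1 − Γ) = 50·(1.85)/(0.153)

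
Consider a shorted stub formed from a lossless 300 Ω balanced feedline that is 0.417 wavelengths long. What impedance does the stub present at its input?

Z_in ≈ −j172 Ω

βl = 2π × 0.417 = 150°
tan(βl) = -0.575
For a shorted stub, Z_in = jZ_0·tan(βl)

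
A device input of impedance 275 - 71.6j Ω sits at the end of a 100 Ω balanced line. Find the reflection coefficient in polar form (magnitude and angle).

Γ = (Z_L − Z_0)/(Z_L + Z_0) = (175 − j71.6)/(375 − j71.6)
|Γ| = 189/382 = 0.495

Γ ≈ 0.495 ∠ -11.4°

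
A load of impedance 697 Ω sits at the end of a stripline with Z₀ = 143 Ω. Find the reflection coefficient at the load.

Γ = 0.66

Γ = (Z_L − Z_0)/(Z_L + Z_0) = (697 − 143)/(697 + 143) = 554/840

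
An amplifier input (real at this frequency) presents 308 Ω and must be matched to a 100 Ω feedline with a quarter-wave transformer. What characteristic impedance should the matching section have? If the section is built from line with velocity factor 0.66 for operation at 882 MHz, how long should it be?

Z_qwt ≈ 175 Ω; length ≈ 5.61 cm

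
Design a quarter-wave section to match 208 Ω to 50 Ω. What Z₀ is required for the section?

Z_qwt = √(Z_0·R_L) = √(50 × 208) = √10400

Z_qwt ≈ 102 Ω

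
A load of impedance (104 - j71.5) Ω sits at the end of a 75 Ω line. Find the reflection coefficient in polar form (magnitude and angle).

Γ ≈ 0.4 ∠ -46.1°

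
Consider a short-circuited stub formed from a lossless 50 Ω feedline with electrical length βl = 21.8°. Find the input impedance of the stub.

tan(βl) = 0.4
For a short-circuited stub, Z_in = jZ_0·tan(βl)

Z_in ≈ +j20 Ω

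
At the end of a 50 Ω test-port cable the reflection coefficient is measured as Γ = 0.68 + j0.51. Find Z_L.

Z_L = Z_0·(1 + Γ)/(1 − Γ) = 50·(1.68 + j0.51)/(0.32 − j0.51)

Z_L ≈ 38.3 + j141 Ω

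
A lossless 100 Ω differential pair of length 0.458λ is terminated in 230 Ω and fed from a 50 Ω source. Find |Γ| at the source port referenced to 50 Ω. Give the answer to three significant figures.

βl = 2π × 0.458 = 165°
tan(βl) = -0.27
Z_in = Z_0·(Z_L + jZ_0·tanβl)/(Z_0 + jZ_L·tanβl) = 178 + j83.6 Ω
Γ_s = (Z_in − Z_s)/(Z_in + Z_s) = (128 + j83.6)/(228 + j83.6), |Γ_s| = 0.63

|Γ| ≈ 0.63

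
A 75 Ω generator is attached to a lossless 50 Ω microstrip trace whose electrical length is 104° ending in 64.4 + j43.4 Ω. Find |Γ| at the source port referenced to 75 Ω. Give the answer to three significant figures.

tan(βl) = -4.01
Z_in = Z_0·(Z_L + jZ_0·tanβl)/(Z_0 + jZ_L·tanβl) = 23.5 − j7.94 Ω
Γ_s = (Z_in − Z_s)/(Z_in + Z_s) = (-51.5 − j7.94)/(98.5 − j7.94), |Γ_s| = 0.527

|Γ| ≈ 0.527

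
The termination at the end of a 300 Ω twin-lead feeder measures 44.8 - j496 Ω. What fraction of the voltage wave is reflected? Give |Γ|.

|Γ| ≈ 0.923

Γ = (Z_L − Z_0)/(Z_L + Z_0) = (-255.2 − j496)/(344.8 − j496)
|Γ| = 558/604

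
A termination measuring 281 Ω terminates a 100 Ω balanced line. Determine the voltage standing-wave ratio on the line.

VSWR ≈ 2.81

Γ = (281 − 100)/(281 + 100) = 0.475
VSWR = (1 + 0.475)/(1 − 0.475)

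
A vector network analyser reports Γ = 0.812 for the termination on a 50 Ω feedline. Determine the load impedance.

Z_L = Z_0·(1 + Γ)/(1 − Γ) = 50·(1.81)/(0.188)

Z_L ≈ 482 Ω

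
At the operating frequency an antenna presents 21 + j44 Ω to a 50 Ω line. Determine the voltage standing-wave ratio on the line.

VSWR ≈ 4.42

Γ = (Z_L − Z_0)/(Z_L + Z_0) = (-29 + j44)/(71 + j44)
|Γ| = 52.7/83.5 = 0.631
VSWR = (1 + |Γ|)/(1 − |Γ|) = 1.63/0.369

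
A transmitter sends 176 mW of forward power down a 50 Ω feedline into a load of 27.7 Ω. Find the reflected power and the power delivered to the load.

P_reflected ≈ 14.5 mW; P_delivered ≈ 162 mW

Γ = (27.7 − 50)/(27.7 + 50) = -0.287
|Γ|² = 0.0824
P_refl = |Γ|²·P_inc = 14.5 mW, P_del = (1 − |Γ|²)·P_inc = 162 mW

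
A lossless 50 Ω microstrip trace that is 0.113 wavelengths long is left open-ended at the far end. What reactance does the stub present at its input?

βl = 2π × 0.113 = 40.7°
tan(βl) = 0.86
For an open-ended stub, Z_in = −jZ_0·cot(βl) = −jZ_0/tan(βl)

X_in ≈ -58.2 Ω (capacitive)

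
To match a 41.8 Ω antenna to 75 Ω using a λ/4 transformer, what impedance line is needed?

Z_qwt = √(Z_0·R_L) = √(75 × 41.8) = √3135

Z_qwt ≈ 56 Ω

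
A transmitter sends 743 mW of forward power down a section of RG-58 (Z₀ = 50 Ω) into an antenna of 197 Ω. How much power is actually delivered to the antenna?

P_delivered ≈ 480 mW

Γ = (197 − 50)/(197 + 50) = 0.595
|Γ|² = 0.354
P_refl = |Γ|²·P_inc = 263 mW, P_del = (1 − |Γ|²)·P_inc = 480 mW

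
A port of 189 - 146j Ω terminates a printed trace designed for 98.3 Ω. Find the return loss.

RL ≈ 5.46 dB

Γ = (90.7 − j146)/(287.3 − j146), |Γ| = 0.533
RL = −20·log₁₀|Γ| = −20·log₁₀(0.533)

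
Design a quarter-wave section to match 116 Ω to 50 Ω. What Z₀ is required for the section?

Z_qwt ≈ 76.2 Ω

Z_qwt = √(Z_0·R_L) = √(50 × 116) = √5800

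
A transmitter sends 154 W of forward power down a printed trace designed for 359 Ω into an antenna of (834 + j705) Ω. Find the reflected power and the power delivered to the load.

P_reflected ≈ 58 W; P_delivered ≈ 96 W

|Γ| = |(475 + j705)/(1193 + j705)| = 0.613
|Γ|² = 0.376
P_refl = |Γ|²·P_inc = 58 W, P_del = (1 − |Γ|²)·P_inc = 96 W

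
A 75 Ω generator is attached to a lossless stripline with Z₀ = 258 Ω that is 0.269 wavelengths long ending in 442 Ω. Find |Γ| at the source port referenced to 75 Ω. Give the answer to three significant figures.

|Γ| ≈ 0.349

βl = 2π × 0.269 = 96.8°
tan(βl) = -8.34
Z_in = Z_0·(Z_L + jZ_0·tanβl)/(Z_0 + jZ_L·tanβl) = 152 + j20.3 Ω
Γ_s = (Z_in − Z_s)/(Z_in + Z_s) = (77 + j20.3)/(227 + j20.3), |Γ_s| = 0.349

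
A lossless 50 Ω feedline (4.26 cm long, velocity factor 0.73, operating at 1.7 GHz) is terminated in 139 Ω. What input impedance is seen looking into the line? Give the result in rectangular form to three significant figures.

Z_in ≈ 22.6 + j23.2 Ω

λ = v/f = 0.73·c / 1.7 GHz = 0.129 m
βl = 2π·l/λ = 2π × 0.331 = 119°
tan(βl) = tan(119°) = -1.8
Z_in = Z_0·(Z_L + jZ_0·tanβl)/(Z_0 + jZ_L·tanβl)
     = 50·(139 − j90)/(50 − j250)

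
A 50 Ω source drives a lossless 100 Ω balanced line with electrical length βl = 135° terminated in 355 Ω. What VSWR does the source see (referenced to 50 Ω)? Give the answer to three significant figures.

tan(βl) = -1
Z_in = Z_0·(Z_L + jZ_0·tanβl)/(Z_0 + jZ_L·tanβl) = 52.2 + j85.3 Ω
Γ_s = (Z_in − Z_s)/(Z_in + Z_s) = (2.2 + j85.3)/(102 + j85.3), |Γ_s| = 0.641
VSWR = (1 + |Γ_s|)/(1 − |Γ_s|)

VSWR ≈ 4.57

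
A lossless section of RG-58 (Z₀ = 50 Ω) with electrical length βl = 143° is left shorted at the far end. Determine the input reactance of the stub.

X_in ≈ -37.7 Ω (capacitive)

tan(βl) = -0.754
For a shorted stub, Z_in = jZ_0·tan(βl)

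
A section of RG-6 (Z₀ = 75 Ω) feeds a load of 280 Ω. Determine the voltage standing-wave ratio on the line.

VSWR ≈ 3.73

Γ = (280 − 75)/(280 + 75) = 0.577
VSWR = (1 + 0.577)/(1 − 0.577)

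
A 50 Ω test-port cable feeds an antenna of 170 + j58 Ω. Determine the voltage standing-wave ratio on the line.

VSWR ≈ 3.83

Γ = (Z_L − Z_0)/(Z_L + Z_0) = (120 + j58)/(220 + j58)
|Γ| = 133/228 = 0.586
VSWR = (1 + |Γ|)/(1 − |Γ|) = 1.59/0.414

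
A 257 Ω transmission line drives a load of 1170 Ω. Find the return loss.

RL ≈ 3.88 dB

Γ = (1170 − 257)/(1170 + 257) = 0.64
RL = −20·log₁₀|Γ| = −20·log₁₀(0.64)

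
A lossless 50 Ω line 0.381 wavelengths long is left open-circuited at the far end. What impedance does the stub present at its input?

Z_in ≈ +j53.9 Ω

βl = 2π × 0.381 = 137°
tan(βl) = -0.927
For an open-circuited stub, Z_in = −jZ_0·cot(βl) = −jZ_0/tan(βl)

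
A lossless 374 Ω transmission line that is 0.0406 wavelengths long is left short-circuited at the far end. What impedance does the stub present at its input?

Z_in ≈ +j97.5 Ω

βl = 2π × 0.0406 = 14.6°
tan(βl) = 0.261
For a short-circuited stub, Z_in = jZ_0·tan(βl)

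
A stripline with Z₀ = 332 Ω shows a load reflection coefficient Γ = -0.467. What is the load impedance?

Z_L = Z_0·(1 + Γ)/(1 − Γ) = 332·(0.533)/(1.47)

Z_L ≈ 121 Ω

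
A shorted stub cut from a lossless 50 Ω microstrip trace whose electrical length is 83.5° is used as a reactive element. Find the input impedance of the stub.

Z_in ≈ +j439 Ω

tan(βl) = 8.78
For a shorted stub, Z_in = jZ_0·tan(βl)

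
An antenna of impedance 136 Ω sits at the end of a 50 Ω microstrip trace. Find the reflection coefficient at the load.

Γ = (Z_L − Z_0)/(Z_L + Z_0) = (136 − 50)/(136 + 50) = 86/186

Γ = 0.462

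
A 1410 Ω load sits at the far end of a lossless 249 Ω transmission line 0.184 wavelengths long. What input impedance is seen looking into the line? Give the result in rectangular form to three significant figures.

βl = 2π × 0.184 = 66.2°
tan(βl) = tan(66.2°) = 2.27
Z_in = Z_0·(Z_L + jZ_0·tanβl)/(Z_0 + jZ_L·tanβl)
     = 249·(1410 + j566)/(249 + j3200)

Z_in ≈ 52.2 − j106 Ω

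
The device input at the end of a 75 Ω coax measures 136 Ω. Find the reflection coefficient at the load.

Γ = (Z_L − Z_0)/(Z_L + Z_0) = (136 − 75)/(136 + 75) = 61/211

Γ = 0.289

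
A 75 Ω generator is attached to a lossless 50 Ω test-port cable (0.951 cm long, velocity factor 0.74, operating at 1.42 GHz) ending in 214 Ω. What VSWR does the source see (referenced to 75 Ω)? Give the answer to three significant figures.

λ = v/f = 0.74·c / 1.42 GHz = 0.156 m
βl = 2π·l/λ = 2π × 0.0608 = 21.9°
tan(βl) = 0.402
Z_in = Z_0·(Z_L + jZ_0·tanβl)/(Z_0 + jZ_L·tanβl) = 62.8 − j87.9 Ω
Γ_s = (Z_in − Z_s)/(Z_in + Z_s) = (-12.2 − j87.9)/(138 − j87.9), |Γ_s| = 0.543
VSWR = (1 + |Γ_s|)/(1 − |Γ_s|)

VSWR ≈ 3.38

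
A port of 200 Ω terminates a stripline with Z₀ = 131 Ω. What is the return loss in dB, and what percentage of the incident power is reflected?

Γ = (200 − 131)/(200 + 131) = 0.208
RL = −20·log₁₀(0.208) = 13.6 dB
P_refl/P_inc = |Γ|² = 0.0435

RL ≈ 13.6 dB; 4.35% of incident power reflected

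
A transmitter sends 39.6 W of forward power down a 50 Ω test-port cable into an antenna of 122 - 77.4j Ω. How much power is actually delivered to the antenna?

P_delivered ≈ 27.2 W

|Γ| = |(72 − j77.4)/(172 − j77.4)| = 0.56
|Γ|² = 0.314
P_refl = |Γ|²·P_inc = 12.4 W, P_del = (1 − |Γ|²)·P_inc = 27.2 W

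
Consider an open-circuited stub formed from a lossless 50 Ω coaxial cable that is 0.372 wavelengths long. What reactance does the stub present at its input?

X_in ≈ 48.1 Ω (inductive)

βl = 2π × 0.372 = 134°
tan(βl) = -1.04
For an open-circuited stub, Z_in = −jZ_0·cot(βl) = −jZ_0/tan(βl)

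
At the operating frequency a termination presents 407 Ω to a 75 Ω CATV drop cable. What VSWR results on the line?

VSWR ≈ 5.43

Γ = (407 − 75)/(407 + 75) = 0.689
VSWR = (1 + 0.689)/(1 − 0.689)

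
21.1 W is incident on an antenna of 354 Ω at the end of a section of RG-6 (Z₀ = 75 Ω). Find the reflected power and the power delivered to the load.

Γ = (354 − 75)/(354 + 75) = 0.65
|Γ|² = 0.423
P_refl = |Γ|²·P_inc = 8.92 W, P_del = (1 − |Γ|²)·P_inc = 12.2 W

P_reflected ≈ 8.92 W; P_delivered ≈ 12.2 W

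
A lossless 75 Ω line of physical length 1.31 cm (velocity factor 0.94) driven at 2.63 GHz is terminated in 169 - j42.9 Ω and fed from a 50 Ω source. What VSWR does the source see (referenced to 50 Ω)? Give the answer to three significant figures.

λ = v/f = 0.94·c / 2.63 GHz = 0.107 m
βl = 2π·l/λ = 2π × 0.122 = 44°
tan(βl) = 0.965
Z_in = Z_0·(Z_L + jZ_0·tanβl)/(Z_0 + jZ_L·tanβl) = 45.7 − j45.1 Ω
Γ_s = (Z_in − Z_s)/(Z_in + Z_s) = (-4.27 − j45.1)/(95.7 − j45.1), |Γ_s| = 0.428
VSWR = (1 + |Γ_s|)/(1 − |Γ_s|)

VSWR ≈ 2.5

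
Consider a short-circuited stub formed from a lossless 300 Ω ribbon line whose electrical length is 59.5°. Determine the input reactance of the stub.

tan(βl) = 1.7
For a short-circuited stub, Z_in = jZ_0·tan(βl)

X_in ≈ 509 Ω (inductive)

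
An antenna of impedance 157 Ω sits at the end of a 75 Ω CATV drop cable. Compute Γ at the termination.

Γ = (Z_L − Z_0)/(Z_L + Z_0) = (157 − 75)/(157 + 75) = 82/232

Γ = 0.353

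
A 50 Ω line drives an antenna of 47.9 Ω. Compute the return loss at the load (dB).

Γ = (47.9 − 50)/(47.9 + 50) = -0.0215
RL = −20·log₁₀|Γ| = −20·log₁₀(0.0215)

RL ≈ 33.4 dB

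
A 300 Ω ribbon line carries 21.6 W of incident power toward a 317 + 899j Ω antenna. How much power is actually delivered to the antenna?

P_delivered ≈ 6.91 W

|Γ| = |(17 + j899)/(617 + j899)| = 0.825
|Γ|² = 0.68
P_refl = |Γ|²·P_inc = 14.7 W, P_del = (1 − |Γ|²)·P_inc = 6.91 W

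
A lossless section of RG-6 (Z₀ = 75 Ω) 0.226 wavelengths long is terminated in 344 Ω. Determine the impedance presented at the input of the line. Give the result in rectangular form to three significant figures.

Z_in ≈ 16.7 − j10.8 Ω

βl = 2π × 0.226 = 81.4°
tan(βl) = tan(81.4°) = 6.58
Z_in = Z_0·(Z_L + jZ_0·tanβl)/(Z_0 + jZ_L·tanβl)
     = 75·(344 + j494)/(75 + j2260)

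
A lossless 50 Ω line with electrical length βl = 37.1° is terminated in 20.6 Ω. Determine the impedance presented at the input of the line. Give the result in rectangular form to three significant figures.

tan(βl) = tan(37.1°) = 0.756
Z_in = Z_0·(Z_L + jZ_0·tanβl)/(Z_0 + jZ_L·tanβl)
     = 50·(20.6 + j37.8)/(50 + j15.6)

Z_in ≈ 29.5 + j28.6 Ω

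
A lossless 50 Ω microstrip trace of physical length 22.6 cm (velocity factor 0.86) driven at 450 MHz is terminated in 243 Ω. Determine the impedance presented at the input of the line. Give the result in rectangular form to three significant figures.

Z_in ≈ 25.3 + j57.1 Ω

λ = v/f = 0.86·c / 450 MHz = 0.573 m
βl = 2π·l/λ = 2π × 0.394 = 142°
tan(βl) = tan(142°) = -0.784
Z_in = Z_0·(Z_L + jZ_0·tanβl)/(Z_0 + jZ_L·tanβl)
     = 50·(243 − j39.2)/(50 − j190)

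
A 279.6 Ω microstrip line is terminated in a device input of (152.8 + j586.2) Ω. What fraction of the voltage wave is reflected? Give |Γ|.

Γ = (Z_L − Z_0)/(Z_L + Z_0) = (-126.8 + j586.2)/(432.4 + j586.2)
|Γ| = 600/728

|Γ| ≈ 0.823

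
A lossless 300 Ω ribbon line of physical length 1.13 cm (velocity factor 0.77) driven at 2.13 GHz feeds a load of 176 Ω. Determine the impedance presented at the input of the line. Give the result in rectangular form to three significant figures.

λ = v/f = 0.77·c / 2.13 GHz = 0.108 m
βl = 2π·l/λ = 2π × 0.104 = 37.5°
tan(βl) = tan(37.5°) = 0.768
Z_in = Z_0·(Z_L + jZ_0·tanβl)/(Z_0 + jZ_L·tanβl)
     = 300·(176 + j230)/(300 + j135)

Z_in ≈ 233 + j126 Ω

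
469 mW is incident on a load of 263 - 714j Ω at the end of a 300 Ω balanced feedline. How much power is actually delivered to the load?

P_delivered ≈ 179 mW

|Γ| = |(-37 − j714)/(563 − j714)| = 0.786
|Γ|² = 0.618
P_refl = |Γ|²·P_inc = 290 mW, P_del = (1 − |Γ|²)·P_inc = 179 mW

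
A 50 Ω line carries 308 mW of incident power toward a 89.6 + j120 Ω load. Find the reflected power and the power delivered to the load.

|Γ| = |(39.6 + j120)/(139.6 + j120)| = 0.686
|Γ|² = 0.471
P_refl = |Γ|²·P_inc = 145 mW, P_del = (1 − |Γ|²)·P_inc = 163 mW

P_reflected ≈ 145 mW; P_delivered ≈ 163 mW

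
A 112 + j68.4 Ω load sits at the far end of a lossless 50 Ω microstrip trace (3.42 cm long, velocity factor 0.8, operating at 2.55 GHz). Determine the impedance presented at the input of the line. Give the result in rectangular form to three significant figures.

Z_in ≈ 19.6 + j23.7 Ω

λ = v/f = 0.8·c / 2.55 GHz = 0.0941 m
βl = 2π·l/λ = 2π × 0.363 = 131°
tan(βl) = tan(131°) = -1.16
Z_in = Z_0·(Z_L + jZ_0·tanβl)/(Z_0 + jZ_L·tanβl)
     = 50·(112 + j10.5)/(129 − j130)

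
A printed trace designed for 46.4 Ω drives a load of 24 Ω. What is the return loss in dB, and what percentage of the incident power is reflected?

Γ = (24 − 46.4)/(24 + 46.4) = -0.318
RL = −20·log₁₀(0.318) = 9.95 dB
P_refl/P_inc = |Γ|² = 0.101

RL ≈ 9.95 dB; 10.1% of incident power reflected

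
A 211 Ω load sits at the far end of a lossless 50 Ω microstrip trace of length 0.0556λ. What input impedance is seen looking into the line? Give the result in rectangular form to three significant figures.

βl = 2π × 0.0556 = 20°
tan(βl) = tan(20°) = 0.364
Z_in = Z_0·(Z_L + jZ_0·tanβl)/(Z_0 + jZ_L·tanβl)
     = 50·(211 + j18.2)/(50 + j76.9)

Z_in ≈ 71.1 − j91 Ω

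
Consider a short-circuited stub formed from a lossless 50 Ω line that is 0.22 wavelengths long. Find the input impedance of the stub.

βl = 2π × 0.22 = 79.2°
tan(βl) = 5.24
For a short-circuited stub, Z_in = jZ_0·tan(βl)

Z_in ≈ +j262 Ω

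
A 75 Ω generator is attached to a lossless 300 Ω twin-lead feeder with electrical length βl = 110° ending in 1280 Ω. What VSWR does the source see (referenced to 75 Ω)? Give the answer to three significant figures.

VSWR ≈ 3.49

tan(βl) = -2.75
Z_in = Z_0·(Z_L + jZ_0·tanβl)/(Z_0 + jZ_L·tanβl) = 79.1 + j102 Ω
Γ_s = (Z_in − Z_s)/(Z_in + Z_s) = (4.05 + j102)/(154 + j102), |Γ_s| = 0.554
VSWR = (1 + |Γ_s|)/(1 − |Γ_s|)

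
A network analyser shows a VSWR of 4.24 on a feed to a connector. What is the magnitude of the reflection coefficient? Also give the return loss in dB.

|Γ| ≈ 0.618; return loss ≈ 4.18 dB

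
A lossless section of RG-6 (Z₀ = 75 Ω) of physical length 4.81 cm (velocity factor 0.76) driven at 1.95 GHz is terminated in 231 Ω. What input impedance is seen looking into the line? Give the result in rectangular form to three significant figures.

λ = v/f = 0.76·c / 1.95 GHz = 0.117 m
βl = 2π·l/λ = 2π × 0.411 = 148°
tan(βl) = tan(148°) = -0.623
Z_in = Z_0·(Z_L + jZ_0·tanβl)/(Z_0 + jZ_L·tanβl)
     = 75·(231 − j46.7)/(75 − j144)

Z_in ≈ 68.5 + j84.7 Ω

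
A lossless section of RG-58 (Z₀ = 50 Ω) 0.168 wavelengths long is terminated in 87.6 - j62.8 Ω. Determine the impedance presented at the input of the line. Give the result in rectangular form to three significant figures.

Z_in ≈ 18.1 − j9.48 Ω

βl = 2π × 0.168 = 60.5°
tan(βl) = tan(60.5°) = 1.77
Z_in = Z_0·(Z_L + jZ_0·tanβl)/(Z_0 + jZ_L·tanβl)
     = 50·(87.6 + j25.5)/(161 + j155)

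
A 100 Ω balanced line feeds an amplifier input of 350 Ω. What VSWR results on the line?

VSWR ≈ 3.5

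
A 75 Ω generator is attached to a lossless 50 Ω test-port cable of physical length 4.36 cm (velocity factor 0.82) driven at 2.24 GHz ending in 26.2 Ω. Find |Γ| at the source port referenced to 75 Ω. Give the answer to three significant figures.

|Γ| ≈ 0.407

λ = v/f = 0.82·c / 2.24 GHz = 0.11 m
βl = 2π·l/λ = 2π × 0.397 = 143°
tan(βl) = -0.756
Z_in = Z_0·(Z_L + jZ_0·tanβl)/(Z_0 + jZ_L·tanβl) = 35.6 − j23.7 Ω
Γ_s = (Z_in − Z_s)/(Z_in + Z_s) = (-39.4 − j23.7)/(111 − j23.7), |Γ_s| = 0.407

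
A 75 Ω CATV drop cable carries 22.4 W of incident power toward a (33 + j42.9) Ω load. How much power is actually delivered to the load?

P_delivered ≈ 16.4 W

|Γ| = |(-42 + j42.9)/(108 + j42.9)| = 0.517
|Γ|² = 0.267
P_refl = |Γ|²·P_inc = 5.98 W, P_del = (1 − |Γ|²)·P_inc = 16.4 W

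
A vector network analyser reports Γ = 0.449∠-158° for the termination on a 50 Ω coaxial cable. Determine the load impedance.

Z_L = Z_0·(1 + Γ)/(1 − Γ) = 50·(0.584 − j0.168)/(1.42 + j0.168)

Z_L ≈ 19.6 − j8.27 Ω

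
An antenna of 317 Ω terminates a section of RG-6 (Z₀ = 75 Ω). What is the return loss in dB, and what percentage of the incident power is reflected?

RL ≈ 4.19 dB; 38.1% of incident power reflected

Γ = (317 − 75)/(317 + 75) = 0.617
RL = −20·log₁₀(0.617) = 4.19 dB
P_refl/P_inc = |Γ|² = 0.381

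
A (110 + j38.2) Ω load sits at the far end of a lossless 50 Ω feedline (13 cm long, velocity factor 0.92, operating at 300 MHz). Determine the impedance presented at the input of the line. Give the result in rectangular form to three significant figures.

λ = v/f = 0.92·c / 300 MHz = 0.92 m
βl = 2π·l/λ = 2π × 0.141 = 50.9°
tan(βl) = tan(50.9°) = 1.23
Z_in = Z_0·(Z_L + jZ_0·tanβl)/(Z_0 + jZ_L·tanβl)
     = 50·(110 + j99.7)/(3.05 + j135)

Z_in ≈ 37.8 − j39.8 Ω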